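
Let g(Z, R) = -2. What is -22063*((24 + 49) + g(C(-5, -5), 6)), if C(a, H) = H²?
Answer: -1566473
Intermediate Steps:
-22063*((24 + 49) + g(C(-5, -5), 6)) = -22063*((24 + 49) - 2) = -22063*(73 - 2) = -22063*71 = -1566473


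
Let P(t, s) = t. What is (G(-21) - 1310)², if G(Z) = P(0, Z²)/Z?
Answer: 1716100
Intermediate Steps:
G(Z) = 0 (G(Z) = 0/Z = 0)
(G(-21) - 1310)² = (0 - 1310)² = (-1310)² = 1716100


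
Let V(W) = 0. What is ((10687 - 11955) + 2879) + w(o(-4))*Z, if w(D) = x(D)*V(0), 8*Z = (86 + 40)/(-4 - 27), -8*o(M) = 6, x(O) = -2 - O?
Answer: 1611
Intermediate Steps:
o(M) = -¾ (o(M) = -⅛*6 = -¾)
Z = -63/124 (Z = ((86 + 40)/(-4 - 27))/8 = (126/(-31))/8 = (126*(-1/31))/8 = (⅛)*(-126/31) = -63/124 ≈ -0.50806)
w(D) = 0 (w(D) = (-2 - D)*0 = 0)
((10687 - 11955) + 2879) + w(o(-4))*Z = ((10687 - 11955) + 2879) + 0*(-63/124) = (-1268 + 2879) + 0 = 1611 + 0 = 1611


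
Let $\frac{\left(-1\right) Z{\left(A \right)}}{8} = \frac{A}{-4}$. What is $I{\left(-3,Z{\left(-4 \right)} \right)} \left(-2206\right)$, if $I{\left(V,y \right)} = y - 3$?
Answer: $24266$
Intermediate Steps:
$Z{\left(A \right)} = 2 A$ ($Z{\left(A \right)} = - 8 \frac{A}{-4} = - 8 A \left(- \frac{1}{4}\right) = - 8 \left(- \frac{A}{4}\right) = 2 A$)
$I{\left(V,y \right)} = -3 + y$ ($I{\left(V,y \right)} = y - 3 = -3 + y$)
$I{\left(-3,Z{\left(-4 \right)} \right)} \left(-2206\right) = \left(-3 + 2 \left(-4\right)\right) \left(-2206\right) = \left(-3 - 8\right) \left(-2206\right) = \left(-11\right) \left(-2206\right) = 24266$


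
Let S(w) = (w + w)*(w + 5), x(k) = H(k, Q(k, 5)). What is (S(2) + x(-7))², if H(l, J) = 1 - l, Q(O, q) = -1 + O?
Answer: 1296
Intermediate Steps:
x(k) = 1 - k
S(w) = 2*w*(5 + w) (S(w) = (2*w)*(5 + w) = 2*w*(5 + w))
(S(2) + x(-7))² = (2*2*(5 + 2) + (1 - 1*(-7)))² = (2*2*7 + (1 + 7))² = (28 + 8)² = 36² = 1296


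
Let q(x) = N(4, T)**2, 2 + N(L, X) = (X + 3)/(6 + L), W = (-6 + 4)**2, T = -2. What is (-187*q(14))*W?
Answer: -67507/25 ≈ -2700.3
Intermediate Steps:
W = 4 (W = (-2)**2 = 4)
N(L, X) = -2 + (3 + X)/(6 + L) (N(L, X) = -2 + (X + 3)/(6 + L) = -2 + (3 + X)/(6 + L))
q(x) = 361/100 (q(x) = ((-9 - 2 - 2*4)/(6 + 4))**2 = ((-9 - 2 - 8)/10)**2 = ((1/10)*(-19))**2 = (-19/10)**2 = 361/100)
(-187*q(14))*W = -187*361/100*4 = -67507/100*4 = -67507/25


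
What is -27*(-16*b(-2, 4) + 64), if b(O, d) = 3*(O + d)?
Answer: 864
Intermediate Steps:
b(O, d) = 3*O + 3*d
-27*(-16*b(-2, 4) + 64) = -27*(-16*(3*(-2) + 3*4) + 64) = -27*(-16*(-6 + 12) + 64) = -27*(-16*6 + 64) = -27*(-96 + 64) = -27*(-32) = 864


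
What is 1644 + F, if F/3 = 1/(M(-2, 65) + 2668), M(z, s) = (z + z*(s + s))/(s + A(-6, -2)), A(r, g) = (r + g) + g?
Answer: 80269999/48826 ≈ 1644.0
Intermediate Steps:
A(r, g) = r + 2*g (A(r, g) = (g + r) + g = r + 2*g)
M(z, s) = (z + 2*s*z)/(-10 + s) (M(z, s) = (z + z*(s + s))/(s + (-6 + 2*(-2))) = (z + z*(2*s))/(s + (-6 - 4)) = (z + 2*s*z)/(s - 10) = (z + 2*s*z)/(-10 + s))
F = 55/48826 (F = 3/(-2*(1 + 2*65)/(-10 + 65) + 2668) = 3/(-2*(1 + 130)/55 + 2668) = 3/(-2*1/55*131 + 2668) = 3/(-262/55 + 2668) = 3/(146478/55) = 3*(55/146478) = 55/48826 ≈ 0.0011264)
1644 + F = 1644 + 55/48826 = 80269999/48826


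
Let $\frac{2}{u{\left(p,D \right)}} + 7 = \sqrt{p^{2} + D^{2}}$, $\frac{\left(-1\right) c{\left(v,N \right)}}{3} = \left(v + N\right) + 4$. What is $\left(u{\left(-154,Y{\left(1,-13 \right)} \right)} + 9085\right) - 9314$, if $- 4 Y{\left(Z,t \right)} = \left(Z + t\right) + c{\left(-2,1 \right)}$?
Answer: $- \frac{12402379}{54159} + \frac{8 \sqrt{7753}}{54159} \approx -228.99$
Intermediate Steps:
$c{\left(v,N \right)} = -12 - 3 N - 3 v$ ($c{\left(v,N \right)} = - 3 \left(\left(v + N\right) + 4\right) = - 3 \left(\left(N + v\right) + 4\right) = - 3 \left(4 + N + v\right) = -12 - 3 N - 3 v$)
$Y{\left(Z,t \right)} = \frac{9}{4} - \frac{Z}{4} - \frac{t}{4}$ ($Y{\left(Z,t \right)} = - \frac{\left(Z + t\right) - 9}{4} = - \frac{-9 + Z + t}{4} = \frac{9}{4} - \frac{Z}{4} - \frac{t}{4}$)
$u{\left(p,D \right)} = \frac{2}{-7 + \sqrt{D^{2} + p^{2}}}$ ($u{\left(p,D \right)} = \frac{2}{-7 + \sqrt{p^{2} + D^{2}}} = \frac{2}{-7 + \sqrt{D^{2} + p^{2}}}$)
$\left(u{\left(-154,Y{\left(1,-13 \right)} \right)} + 9085\right) - 9314 = \left(\frac{2}{-7 + \sqrt{\left(\frac{9}{4} - \frac{1}{4} - - \frac{13}{4}\right)^{2} + \left(-154\right)^{2}}} + 9085\right) - 9314 = \left(\frac{2}{-7 + \sqrt{\left(\frac{9}{4} - \frac{1}{4} + \frac{13}{4}\right)^{2} + 23716}} + 9085\right) - 9314 = \left(\frac{2}{-7 + \sqrt{\left(\frac{21}{4}\right)^{2} + 23716}} + 9085\right) - 9314 = \left(\frac{2}{-7 + \sqrt{\frac{441}{16} + 23716}} + 9085\right) - 9314 = \left(\frac{2}{-7 + \sqrt{\frac{379897}{16}}} + 9085\right) - 9314 = \left(\frac{2}{-7 + \frac{7 \sqrt{7753}}{4}} + 9085\right) - 9314 = \left(9085 + \frac{2}{-7 + \frac{7 \sqrt{7753}}{4}}\right) - 9314 = -229 + \frac{2}{-7 + \frac{7 \sqrt{7753}}{4}}$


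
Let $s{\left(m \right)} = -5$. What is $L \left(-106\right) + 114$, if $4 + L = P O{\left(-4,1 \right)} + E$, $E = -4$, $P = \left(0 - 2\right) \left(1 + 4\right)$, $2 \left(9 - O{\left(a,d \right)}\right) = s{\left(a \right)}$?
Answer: $13152$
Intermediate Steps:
$O{\left(a,d \right)} = \frac{23}{2}$ ($O{\left(a,d \right)} = 9 - - \frac{5}{2} = 9 + \frac{5}{2} = \frac{23}{2}$)
$P = -10$ ($P = \left(-2\right) 5 = -10$)
$L = -123$ ($L = -4 - 119 = -123$)
$L \left(-106\right) + 114 = \left(-123\right) \left(-106\right) + 114 = 13038 + 114 = 13152$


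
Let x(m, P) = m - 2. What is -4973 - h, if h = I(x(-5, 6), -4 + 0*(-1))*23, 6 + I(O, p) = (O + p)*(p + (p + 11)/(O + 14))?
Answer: -5594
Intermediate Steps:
x(m, P) = -2 + m
I(O, p) = -6 + (O + p)*(p + (11 + p)/(14 + O)) (I(O, p) = -6 + (O + p)*(p + (p + 11)/(O + 14)) = -6 + (O + p)*(p + (11 + p)/(14 + O)))
h = 621 (h = ((-84 + 5*(-2 - 5) + 11*(-4 + 0*(-1)) + 15*(-4 + 0*(-1))² + (-2 - 5)*(-4 + 0*(-1))² + (-4 + 0*(-1))*(-2 - 5)² + 15*(-2 - 5)*(-4 + 0*(-1)))/(14 + (-2 - 5)))*23 = ((-84 + 5*(-7) + 11*(-4 + 0) + 15*(-4 + 0)² - 7*(-4 + 0)² + (-4 + 0)*(-7)² + 15*(-7)*(-4 + 0))/(14 - 7))*23 = ((-84 - 35 + 11*(-4) + 15*(-4)² - 7*(-4)² - 4*49 + 15*(-7)*(-4))/7)*23 = ((-84 - 35 - 44 + 15*16 - 7*16 - 196 + 420)/7)*23 = ((-84 - 35 - 44 + 240 - 112 - 196 + 420)/7)*23 = ((⅐)*189)*23 = 27*23 = 621)
-4973 - h = -4973 - 1*621 = -4973 - 621 = -5594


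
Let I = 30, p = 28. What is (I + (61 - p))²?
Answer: 3969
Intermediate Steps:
(I + (61 - p))² = (30 + (61 - 1*28))² = (30 + (61 - 28))² = (30 + 33)² = 63² = 3969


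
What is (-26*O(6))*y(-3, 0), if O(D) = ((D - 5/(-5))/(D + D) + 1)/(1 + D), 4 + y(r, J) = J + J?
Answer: 494/21 ≈ 23.524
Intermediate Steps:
y(r, J) = -4 + 2*J (y(r, J) = -4 + (J + J) = -4 + 2*J)
O(D) = (1 + (1 + D)/(2*D))/(1 + D) (O(D) = ((D - 5*(-1/5))/((2*D)) + 1)/(1 + D) = ((D + 1)*(1/(2*D)) + 1)/(1 + D) = ((1 + D)*(1/(2*D)) + 1)/(1 + D) = ((1 + D)/(2*D) + 1)/(1 + D) = (1 + (1 + D)/(2*D))/(1 + D))
(-26*O(6))*y(-3, 0) = (-13*(1 + 3*6)/(6*(1 + 6)))*(-4 + 2*0) = (-13*(1 + 18)/(6*7))*(-4 + 0) = -13*19/(6*7)*(-4) = -26*19/84*(-4) = -247/42*(-4) = 494/21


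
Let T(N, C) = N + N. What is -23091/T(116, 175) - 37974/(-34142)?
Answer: -389781477/3960472 ≈ -98.418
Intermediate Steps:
T(N, C) = 2*N
-23091/T(116, 175) - 37974/(-34142) = -23091/(2*116) - 37974/(-34142) = -23091/232 - 37974*(-1/34142) = -23091*1/232 + 18987/17071 = -23091/232 + 18987/17071 = -389781477/3960472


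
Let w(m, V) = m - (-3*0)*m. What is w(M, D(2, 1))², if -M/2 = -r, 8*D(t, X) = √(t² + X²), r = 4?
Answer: 64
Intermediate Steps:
D(t, X) = √(X² + t²)/8 (D(t, X) = √(t² + X²)/8 = √(X² + t²)/8)
M = 8 (M = -(-2)*4 = -2*(-4) = 8)
w(m, V) = m (w(m, V) = m - 0*m = m - 1*0 = m + 0 = m)
w(M, D(2, 1))² = 8² = 64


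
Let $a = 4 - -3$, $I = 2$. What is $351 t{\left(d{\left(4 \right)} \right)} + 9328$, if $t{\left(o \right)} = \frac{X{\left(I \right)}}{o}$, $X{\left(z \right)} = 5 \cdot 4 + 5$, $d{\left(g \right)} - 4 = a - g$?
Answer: $\frac{74071}{7} \approx 10582.0$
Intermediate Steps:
$a = 7$ ($a = 4 + 3 = 7$)
$d{\left(g \right)} = 11 - g$ ($d{\left(g \right)} = 4 - \left(-7 + g\right) = 11 - g$)
$X{\left(z \right)} = 25$ ($X{\left(z \right)} = 20 + 5 = 25$)
$t{\left(o \right)} = \frac{25}{o}$
$351 t{\left(d{\left(4 \right)} \right)} + 9328 = 351 \frac{25}{11 - 4} + 9328 = 351 \cdot \frac{25}{7} + 9328 = \frac{8775}{7} + 9328 = \frac{74071}{7}$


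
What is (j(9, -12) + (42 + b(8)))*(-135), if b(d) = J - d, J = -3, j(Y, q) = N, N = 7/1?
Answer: -5130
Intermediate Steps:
N = 7 (N = 7*1 = 7)
j(Y, q) = 7
b(d) = -3 - d
(j(9, -12) + (42 + b(8)))*(-135) = (7 + (42 + (-3 - 1*8)))*(-135) = (7 + (42 + (-3 - 8)))*(-135) = (7 + (42 - 11))*(-135) = (7 + 31)*(-135) = 38*(-135) = -5130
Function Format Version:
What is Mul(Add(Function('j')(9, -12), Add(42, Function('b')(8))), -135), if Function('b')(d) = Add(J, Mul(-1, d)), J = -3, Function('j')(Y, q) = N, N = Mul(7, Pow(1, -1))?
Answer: -5130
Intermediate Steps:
N = 7 (N = Mul(7, 1) = 7)
Function('j')(Y, q) = 7
Function('b')(d) = Add(-3, Mul(-1, d))
Mul(Add(Function('j')(9, -12), Add(42, Function('b')(8))), -135) = Mul(Add(7, Add(42, Add(-3, Mul(-1, 8)))), -135) = Mul(Add(7, Add(42, Add(-3, -8))), -135) = Mul(Add(7, Add(42, -11)), -135) = Mul(Add(7, 31), -135) = Mul(38, -135) = -5130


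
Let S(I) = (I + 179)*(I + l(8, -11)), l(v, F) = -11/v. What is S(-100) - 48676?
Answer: -453477/8 ≈ -56685.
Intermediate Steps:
S(I) = (179 + I)*(-11/8 + I) (S(I) = (I + 179)*(I - 11/8) = (179 + I)*(I - 11*⅛) = (179 + I)*(I - 11/8) = (179 + I)*(-11/8 + I))
S(-100) - 48676 = (-1969/8 + (-100)² + (1421/8)*(-100)) - 48676 = (-1969/8 + 10000 - 35525/2) - 48676 = -64069/8 - 48676 = -453477/8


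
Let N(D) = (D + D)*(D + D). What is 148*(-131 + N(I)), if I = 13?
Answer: 80660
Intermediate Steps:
N(D) = 4*D**2 (N(D) = (2*D)*(2*D) = 4*D**2)
148*(-131 + N(I)) = 148*(-131 + 4*13**2) = 148*(-131 + 4*169) = 148*(-131 + 676) = 148*545 = 80660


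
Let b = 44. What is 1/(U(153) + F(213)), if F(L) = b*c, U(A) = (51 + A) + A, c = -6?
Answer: 1/93 ≈ 0.010753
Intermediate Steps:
U(A) = 51 + 2*A
F(L) = -264 (F(L) = 44*(-6) = -264)
1/(U(153) + F(213)) = 1/((51 + 2*153) - 264) = 1/((51 + 306) - 264) = 1/(357 - 264) = 1/93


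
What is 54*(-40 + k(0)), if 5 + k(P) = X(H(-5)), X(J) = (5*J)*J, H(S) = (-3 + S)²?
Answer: 1103490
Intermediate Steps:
X(J) = 5*J²
k(P) = 20475 (k(P) = -5 + 5*((-3 - 5)²)² = -5 + 5*((-8)²)² = -5 + 5*64² = -5 + 5*4096 = -5 + 20480 = 20475)
54*(-40 + k(0)) = 54*(-40 + 20475) = 54*20435 = 1103490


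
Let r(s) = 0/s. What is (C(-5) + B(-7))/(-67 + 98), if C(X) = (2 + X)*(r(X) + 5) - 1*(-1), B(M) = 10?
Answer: -4/31 ≈ -0.12903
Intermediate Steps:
r(s) = 0
C(X) = 11 + 5*X (C(X) = (2 + X)*(0 + 5) - 1*(-1) = (2 + X)*5 + 1 = (10 + 5*X) + 1 = 11 + 5*X)
(C(-5) + B(-7))/(-67 + 98) = ((11 + 5*(-5)) + 10)/(-67 + 98) = ((11 - 25) + 10)/31 = (-14 + 10)*(1/31) = -4*1/31 = -4/31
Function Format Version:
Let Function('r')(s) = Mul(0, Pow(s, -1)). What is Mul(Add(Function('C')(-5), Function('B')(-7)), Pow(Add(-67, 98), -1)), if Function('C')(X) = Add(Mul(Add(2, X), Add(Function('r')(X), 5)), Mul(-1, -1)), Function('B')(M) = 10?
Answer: Rational(-4, 31) ≈ -0.12903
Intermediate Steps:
Function('r')(s) = 0
Function('C')(X) = Add(11, Mul(5, X)) (Function('C')(X) = Add(Mul(Add(2, X), Add(0, 5)), Mul(-1, -1)) = Add(Mul(Add(2, X), 5), 1) = Add(Add(10, Mul(5, X)), 1) = Add(11, Mul(5, X)))
Mul(Add(Function('C')(-5), Function('B')(-7)), Pow(Add(-67, 98), -1)) = Mul(Add(Add(11, Mul(5, -5)), 10), Pow(Add(-67, 98), -1)) = Mul(Add(Add(11, -25), 10), Pow(31, -1)) = Mul(Add(-14, 10), Rational(1, 31)) = Mul(-4, Rational(1, 31)) = Rational(-4, 31)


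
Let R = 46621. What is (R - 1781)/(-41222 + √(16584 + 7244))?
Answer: -115524655/106201841 - 5605*√5957/106201841 ≈ -1.0919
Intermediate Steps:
(R - 1781)/(-41222 + √(16584 + 7244)) = (46621 - 1781)/(-41222 + √(16584 + 7244)) = 44840/(-41222 + √23828) = 44840/(-41222 + 2*√5957)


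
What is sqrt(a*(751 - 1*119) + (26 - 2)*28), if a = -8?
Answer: 4*I*sqrt(274) ≈ 66.212*I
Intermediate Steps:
sqrt(a*(751 - 1*119) + (26 - 2)*28) = sqrt(-8*(751 - 1*119) + (26 - 2)*28) = sqrt(-8*(751 - 119) + 24*28) = sqrt(-8*632 + 672) = sqrt(-5056 + 672) = sqrt(-4384) = 4*I*sqrt(274)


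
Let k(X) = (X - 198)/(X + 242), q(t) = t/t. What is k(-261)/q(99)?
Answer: 459/19 ≈ 24.158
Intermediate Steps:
q(t) = 1
k(X) = (-198 + X)/(242 + X)
k(-261)/q(99) = ((-198 - 261)/(242 - 261))/1 = (-459/(-19))*1 = -1/19*(-459)*1 = (459/19)*1 = 459/19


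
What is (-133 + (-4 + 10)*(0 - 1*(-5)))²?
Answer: 10609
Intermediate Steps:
(-133 + (-4 + 10)*(0 - 1*(-5)))² = (-133 + 6*(0 + 5))² = (-133 + 6*5)² = (-133 + 30)² = (-103)² = 10609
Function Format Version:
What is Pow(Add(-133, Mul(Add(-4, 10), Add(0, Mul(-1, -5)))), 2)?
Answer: 10609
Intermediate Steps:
Pow(Add(-133, Mul(Add(-4, 10), Add(0, Mul(-1, -5)))), 2) = Pow(Add(-133, Mul(6, Add(0, 5))), 2) = Pow(Add(-133, Mul(6, 5)), 2) = Pow(Add(-133, 30), 2) = Pow(-103, 2) = 10609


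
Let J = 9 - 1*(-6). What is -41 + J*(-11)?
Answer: -206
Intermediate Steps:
J = 15 (J = 9 + 6 = 15)
-41 + J*(-11) = -41 + 15*(-11) = -41 - 165 = -206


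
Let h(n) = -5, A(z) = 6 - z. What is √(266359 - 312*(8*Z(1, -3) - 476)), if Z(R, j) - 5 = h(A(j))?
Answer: √414871 ≈ 644.10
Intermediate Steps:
Z(R, j) = 0 (Z(R, j) = 5 - 5 = 0)
√(266359 - 312*(8*Z(1, -3) - 476)) = √(266359 - 312*(8*0 - 476)) = √(266359 - 312*(0 - 476)) = √(266359 - 312*(-476)) = √(266359 + 148512) = √414871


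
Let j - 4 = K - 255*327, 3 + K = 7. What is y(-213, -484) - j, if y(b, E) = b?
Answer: 83164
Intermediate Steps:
K = 4 (K = -3 + 7 = 4)
j = -83377 (j = 4 + (4 - 255*327) = 4 + (4 - 83385) = 4 - 83381 = -83377)
y(-213, -484) - j = -213 - 1*(-83377) = -213 + 83377 = 83164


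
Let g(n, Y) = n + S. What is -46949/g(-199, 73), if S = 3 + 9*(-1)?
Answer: 46949/205 ≈ 229.02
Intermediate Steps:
S = -6 (S = 3 - 9 = -6)
g(n, Y) = -6 + n (g(n, Y) = n - 6 = -6 + n)
-46949/g(-199, 73) = -46949/(-6 - 199) = -46949/(-205) = -46949*(-1/205) = 46949/205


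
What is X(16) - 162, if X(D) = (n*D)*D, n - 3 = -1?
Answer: 350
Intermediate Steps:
n = 2 (n = 3 - 1 = 2)
X(D) = 2*D² (X(D) = (2*D)*D = 2*D²)
X(16) - 162 = 2*16² - 162 = 2*256 - 162 = 512 - 162 = 350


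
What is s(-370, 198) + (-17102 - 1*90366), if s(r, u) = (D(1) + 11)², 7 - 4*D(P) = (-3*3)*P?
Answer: -107243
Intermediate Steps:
D(P) = 7/4 + 9*P/4 (D(P) = 7/4 - (-3*3)*P/4 = 7/4 - (-9)*P/4 = 7/4 + 9*P/4)
s(r, u) = 225 (s(r, u) = ((7/4 + (9/4)*1) + 11)² = ((7/4 + 9/4) + 11)² = (4 + 11)² = 15² = 225)
s(-370, 198) + (-17102 - 1*90366) = 225 + (-17102 - 1*90366) = 225 + (-17102 - 90366) = 225 - 107468 = -107243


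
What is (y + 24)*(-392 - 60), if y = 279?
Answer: -136956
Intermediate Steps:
(y + 24)*(-392 - 60) = (279 + 24)*(-392 - 60) = 303*(-452) = -136956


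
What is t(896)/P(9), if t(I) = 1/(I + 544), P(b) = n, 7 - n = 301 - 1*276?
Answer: -1/25920 ≈ -3.8580e-5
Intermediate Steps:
n = -18 (n = 7 - (301 - 1*276) = 7 - (301 - 276) = 7 - 1*25 = 7 - 25 = -18)
P(b) = -18
t(I) = 1/(544 + I)
t(896)/P(9) = 1/((544 + 896)*(-18)) = -1/18/1440 = (1/1440)*(-1/18) = -1/25920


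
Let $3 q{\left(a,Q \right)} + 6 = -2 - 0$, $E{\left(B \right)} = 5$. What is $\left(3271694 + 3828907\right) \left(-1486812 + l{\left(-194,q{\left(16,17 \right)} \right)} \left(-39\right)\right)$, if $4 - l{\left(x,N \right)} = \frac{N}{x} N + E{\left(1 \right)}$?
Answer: $- \frac{1024028224122253}{97} \approx -1.0557 \cdot 10^{13}$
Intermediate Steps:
$q{\left(a,Q \right)} = - \frac{8}{3}$ ($q{\left(a,Q \right)} = -2 + \frac{-2 - 0}{3} = -2 + \frac{-2 + 0}{3} = -2 + \frac{1}{3} \left(-2\right) = -2 - \frac{2}{3} = - \frac{8}{3}$)
$l{\left(x,N \right)} = -1 - \frac{N^{2}}{x}$ ($l{\left(x,N \right)} = 4 - \left(\frac{N}{x} N + 5\right) = 4 - \left(\frac{N^{2}}{x} + 5\right) = 4 - \left(5 + \frac{N^{2}}{x}\right) = -1 - \frac{N^{2}}{x}$)
$\left(3271694 + 3828907\right) \left(-1486812 + l{\left(-194,q{\left(16,17 \right)} \right)} \left(-39\right)\right) = \left(3271694 + 3828907\right) \left(-1486812 + \frac{\left(-1\right) \left(-194\right) - \left(- \frac{8}{3}\right)^{2}}{-194} \left(-39\right)\right) = 7100601 \left(-1486812 + - \frac{194 - \frac{64}{9}}{194} \left(-39\right)\right) = 7100601 \left(-1486812 + \left(- \frac{1}{194}\right) \frac{1682}{9} \left(-39\right)\right) = 7100601 \left(-1486812 - - \frac{10933}{291}\right) = 7100601 \left(-1486812 + \frac{10933}{291}\right) = 7100601 \left(- \frac{432651359}{291}\right) = - \frac{1024028224122253}{97}$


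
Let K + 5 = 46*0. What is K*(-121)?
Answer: 605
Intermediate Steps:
K = -5 (K = -5 + 46*0 = -5 + 0 = -5)
K*(-121) = -5*(-121) = 605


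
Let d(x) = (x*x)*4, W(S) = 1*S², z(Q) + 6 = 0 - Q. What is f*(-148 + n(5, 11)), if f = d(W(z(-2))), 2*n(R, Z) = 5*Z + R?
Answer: -120832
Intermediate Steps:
z(Q) = -6 - Q (z(Q) = -6 + (0 - Q) = -6 - Q)
n(R, Z) = R/2 + 5*Z/2 (n(R, Z) = (5*Z + R)/2 = (R + 5*Z)/2 = R/2 + 5*Z/2)
W(S) = S²
d(x) = 4*x² (d(x) = x²*4 = 4*x²)
f = 1024 (f = 4*((-6 - 1*(-2))²)² = 4*((-6 + 2)²)² = 4*((-4)²)² = 4*16² = 4*256 = 1024)
f*(-148 + n(5, 11)) = 1024*(-148 + ((½)*5 + (5/2)*11)) = 1024*(-148 + (5/2 + 55/2)) = 1024*(-148 + 30) = 1024*(-118) = -120832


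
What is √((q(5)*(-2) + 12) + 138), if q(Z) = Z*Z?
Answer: 10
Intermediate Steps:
q(Z) = Z²
√((q(5)*(-2) + 12) + 138) = √((5²*(-2) + 12) + 138) = √((25*(-2) + 12) + 138) = √((-50 + 12) + 138) = √(-38 + 138) = √100 = 10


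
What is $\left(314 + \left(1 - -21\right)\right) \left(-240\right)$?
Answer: $-80640$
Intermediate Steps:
$\left(314 + \left(1 - -21\right)\right) \left(-240\right) = \left(314 + \left(1 + 21\right)\right) \left(-240\right) = \left(314 + 22\right) \left(-240\right) = 336 \left(-240\right) = -80640$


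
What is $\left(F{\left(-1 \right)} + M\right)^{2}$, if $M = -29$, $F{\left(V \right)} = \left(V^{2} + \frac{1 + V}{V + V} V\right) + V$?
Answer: $841$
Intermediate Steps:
$F{\left(V \right)} = \frac{1}{2} + V^{2} + \frac{3 V}{2}$ ($F{\left(V \right)} = \left(V^{2} + \frac{1 + V}{2 V} V\right) + V = \left(V^{2} + \left(\frac{1}{2} + \frac{V}{2}\right)\right) + V = \left(\frac{1}{2} + V^{2} + \frac{V}{2}\right) + V = \frac{1}{2} + V^{2} + \frac{3 V}{2}$)
$\left(F{\left(-1 \right)} + M\right)^{2} = \left(\left(\frac{1}{2} + \left(-1\right)^{2} + \frac{3}{2} \left(-1\right)\right) - 29\right)^{2} = \left(\left(\frac{1}{2} + 1 - \frac{3}{2}\right) - 29\right)^{2} = \left(0 - 29\right)^{2} = \left(-29\right)^{2} = 841$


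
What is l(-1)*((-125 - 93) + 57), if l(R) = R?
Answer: 161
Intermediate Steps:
l(-1)*((-125 - 93) + 57) = -((-125 - 93) + 57) = -(-218 + 57) = -1*(-161) = 161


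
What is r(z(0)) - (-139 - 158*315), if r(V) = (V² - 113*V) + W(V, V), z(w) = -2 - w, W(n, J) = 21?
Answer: 50160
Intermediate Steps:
r(V) = 21 + V² - 113*V (r(V) = (V² - 113*V) + 21 = 21 + V² - 113*V)
r(z(0)) - (-139 - 158*315) = (21 + (-2 - 1*0)² - 113*(-2 - 1*0)) - (-139 - 158*315) = (21 + (-2 + 0)² - 113*(-2 + 0)) - (-139 - 49770) = (21 + (-2)² - 113*(-2)) - 1*(-49909) = (21 + 4 + 226) + 49909 = 251 + 49909 = 50160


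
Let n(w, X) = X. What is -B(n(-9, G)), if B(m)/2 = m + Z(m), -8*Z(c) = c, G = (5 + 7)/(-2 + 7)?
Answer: -21/5 ≈ -4.2000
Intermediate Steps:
G = 12/5 ≈ 2.4000
Z(c) = -c/8
B(m) = 7*m/4 (B(m) = 2*(m - m/8) = 2*(7*m/8) = 7*m/4)
-B(n(-9, G)) = -7*12/(4*5) = -1*21/5 = -21/5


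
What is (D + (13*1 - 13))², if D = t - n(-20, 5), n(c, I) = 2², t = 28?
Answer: 576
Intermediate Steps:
n(c, I) = 4
D = 24 (D = 28 - 1*4 = 28 - 4 = 24)
(D + (13*1 - 13))² = (24 + (13*1 - 13))² = (24 + (13 - 13))² = (24 + 0)² = 24² = 576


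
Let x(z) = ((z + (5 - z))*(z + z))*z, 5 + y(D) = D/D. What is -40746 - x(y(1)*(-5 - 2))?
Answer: -48586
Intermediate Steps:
y(D) = -4 (y(D) = -5 + D/D = -5 + 1 = -4)
x(z) = 10*z**2 (x(z) = (5*(2*z))*z = (10*z)*z = 10*z**2)
-40746 - x(y(1)*(-5 - 2)) = -40746 - 10*(-4*(-5 - 2))**2 = -40746 - 10*(-4*(-7))**2 = -40746 - 10*28**2 = -40746 - 10*784 = -40746 - 1*7840 = -40746 - 7840 = -48586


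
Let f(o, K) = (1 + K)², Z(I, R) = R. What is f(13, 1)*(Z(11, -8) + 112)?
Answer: 416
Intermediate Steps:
f(13, 1)*(Z(11, -8) + 112) = (1 + 1)²*(-8 + 112) = 2²*104 = 4*104 = 416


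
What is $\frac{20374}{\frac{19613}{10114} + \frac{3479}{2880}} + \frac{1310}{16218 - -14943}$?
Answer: $\frac{9246469677760370}{1428296312703} \approx 6473.8$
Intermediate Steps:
$\frac{20374}{\frac{19613}{10114} + \frac{3479}{2880}} + \frac{1310}{16218 - -14943} = \frac{20374}{19613 \cdot \frac{1}{10114} + 3479 \cdot \frac{1}{2880}} + \frac{1310}{16218 + 14943} = \frac{20374}{\frac{19613}{10114} + \frac{3479}{2880}} + \frac{1310}{31161} = \frac{20374}{\frac{45836023}{14564160}} + 1310 \cdot \frac{1}{31161} = 20374 \cdot \frac{14564160}{45836023} + \frac{1310}{31161} = \frac{296730195840}{45836023} + \frac{1310}{31161} = \frac{9246469677760370}{1428296312703}$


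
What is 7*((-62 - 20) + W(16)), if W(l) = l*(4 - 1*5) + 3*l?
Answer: -350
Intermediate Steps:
W(l) = 2*l (W(l) = l*(4 - 5) + 3*l = l*(-1) + 3*l = -l + 3*l = 2*l)
7*((-62 - 20) + W(16)) = 7*((-62 - 20) + 2*16) = 7*(-82 + 32) = 7*(-50) = -350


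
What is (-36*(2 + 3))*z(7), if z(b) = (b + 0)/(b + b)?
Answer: -90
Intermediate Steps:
z(b) = 1/2 (z(b) = b/((2*b)) = b*(1/(2*b)) = 1/2)
(-36*(2 + 3))*z(7) = -36*(2 + 3)*(1/2) = -180*(1/2) = -36*5*(1/2) = -180*1/2 = -90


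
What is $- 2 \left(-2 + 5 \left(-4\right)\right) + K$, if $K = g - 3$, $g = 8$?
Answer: $49$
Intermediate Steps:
$K = 5$ ($K = 8 - 3 = 5$)
$- 2 \left(-2 + 5 \left(-4\right)\right) + K = - 2 \left(-2 + 5 \left(-4\right)\right) + 5 = - 2 \left(-2 - 20\right) + 5 = \left(-2\right) \left(-22\right) + 5 = 44 + 5 = 49$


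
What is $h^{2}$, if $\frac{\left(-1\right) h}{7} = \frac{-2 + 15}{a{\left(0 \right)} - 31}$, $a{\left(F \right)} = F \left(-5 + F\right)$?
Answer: $\frac{8281}{961} \approx 8.6171$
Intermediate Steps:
$h = \frac{91}{31}$ ($h = - 7 \frac{-2 + 15}{0 \left(-5 + 0\right) - 31} = - 7 \frac{13}{0 \left(-5\right) - 31} = - 7 \frac{13}{0 - 31} = - 7 \frac{13}{-31} = - 7 \cdot 13 \left(- \frac{1}{31}\right) = \left(-7\right) \left(- \frac{13}{31}\right) = \frac{91}{31} \approx 2.9355$)
$h^{2} = \left(\frac{91}{31}\right)^{2} = \frac{8281}{961}$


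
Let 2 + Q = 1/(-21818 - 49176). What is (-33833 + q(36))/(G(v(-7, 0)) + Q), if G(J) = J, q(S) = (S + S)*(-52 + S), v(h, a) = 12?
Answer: -2483725090/709939 ≈ -3498.5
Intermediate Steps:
Q = -141989/70994 (Q = -2 + 1/(-21818 - 49176) = -2 + 1/(-70994) = -2 - 1/70994 = -141989/70994 ≈ -2.0000)
q(S) = 2*S*(-52 + S) (q(S) = (2*S)*(-52 + S) = 2*S*(-52 + S))
(-33833 + q(36))/(G(v(-7, 0)) + Q) = (-33833 + 2*36*(-52 + 36))/(12 - 141989/70994) = (-33833 + 2*36*(-16))/(709939/70994) = (-33833 - 1152)*(70994/709939) = -34985*70994/709939 = -2483725090/709939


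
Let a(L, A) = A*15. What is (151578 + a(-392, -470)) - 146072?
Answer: -1544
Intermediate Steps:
a(L, A) = 15*A
(151578 + a(-392, -470)) - 146072 = (151578 + 15*(-470)) - 146072 = (151578 - 7050) - 146072 = 144528 - 146072 = -1544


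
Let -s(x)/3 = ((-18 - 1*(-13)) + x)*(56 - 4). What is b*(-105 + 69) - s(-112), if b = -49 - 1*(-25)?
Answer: -17388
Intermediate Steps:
b = -24 (b = -49 + 25 = -24)
s(x) = 780 - 156*x (s(x) = -3*((-18 - 1*(-13)) + x)*(56 - 4) = -3*((-18 + 13) + x)*52 = -3*(-5 + x)*52 = -3*(-260 + 52*x) = 780 - 156*x)
b*(-105 + 69) - s(-112) = -24*(-105 + 69) - (780 - 156*(-112)) = -24*(-36) - (780 + 17472) = 864 - 1*18252 = 864 - 18252 = -17388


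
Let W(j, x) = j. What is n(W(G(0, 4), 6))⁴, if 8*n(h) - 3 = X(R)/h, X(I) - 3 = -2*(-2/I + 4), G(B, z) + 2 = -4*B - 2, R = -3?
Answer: 9150625/84934656 ≈ 0.10774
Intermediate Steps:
G(B, z) = -4 - 4*B (G(B, z) = -2 + (-4*B - 2) = -2 + (-2 - 4*B) = -4 - 4*B)
X(I) = -5 + 4/I (X(I) = 3 - 2*(-2/I + 4) = 3 - 2*(4 - 2/I) = 3 + (-8 + 4/I) = -5 + 4/I)
n(h) = 3/8 - 19/(24*h) (n(h) = 3/8 + ((-5 + 4/(-3))/h)/8 = 3/8 + ((-5 + 4*(-⅓))/h)/8 = 3/8 + ((-5 - 4/3)/h)/8 = 3/8 + (-19/(3*h))/8 = 3/8 - 19/(24*h))
n(W(G(0, 4), 6))⁴ = ((-19 + 9*(-4 - 4*0))/(24*(-4 - 4*0)))⁴ = ((-19 + 9*(-4 + 0))/(24*(-4 + 0)))⁴ = ((1/24)*(-19 + 9*(-4))/(-4))⁴ = ((1/24)*(-¼)*(-19 - 36))⁴ = ((1/24)*(-¼)*(-55))⁴ = (55/96)⁴ = 9150625/84934656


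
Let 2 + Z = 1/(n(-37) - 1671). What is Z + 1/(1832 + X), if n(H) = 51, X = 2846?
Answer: -7579889/3789180 ≈ -2.0004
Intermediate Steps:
Z = -3241/1620 (Z = -2 + 1/(51 - 1671) = -2 + 1/(-1620) = -2 - 1/1620 = -3241/1620 ≈ -2.0006)
Z + 1/(1832 + X) = -3241/1620 + 1/(1832 + 2846) = -3241/1620 + 1/4678 = -7579889/3789180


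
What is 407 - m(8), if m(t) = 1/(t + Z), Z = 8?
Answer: 6511/16 ≈ 406.94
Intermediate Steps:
m(t) = 1/(8 + t) (m(t) = 1/(t + 8) = 1/(8 + t))
407 - m(8) = 407 - 1/(8 + 8) = 407 - 1/16 = 6511/16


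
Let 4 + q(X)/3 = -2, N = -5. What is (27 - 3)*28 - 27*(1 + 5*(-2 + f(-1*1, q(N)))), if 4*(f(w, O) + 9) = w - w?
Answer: 2130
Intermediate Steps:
q(X) = -18 (q(X) = -12 + 3*(-2) = -12 - 6 = -18)
f(w, O) = -9 (f(w, O) = -9 + (w - w)/4 = -9 + (1/4)*0 = -9 + 0 = -9)
(27 - 3)*28 - 27*(1 + 5*(-2 + f(-1*1, q(N)))) = (27 - 3)*28 - 27*(1 + 5*(-2 - 9)) = 24*28 - 27*(1 + 5*(-11)) = 672 - 27*(1 - 55) = 672 - 27*(-54) = 672 + 1458 = 2130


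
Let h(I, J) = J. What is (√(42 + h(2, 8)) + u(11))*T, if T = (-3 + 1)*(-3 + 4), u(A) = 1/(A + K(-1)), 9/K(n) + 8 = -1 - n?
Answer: -16/79 - 10*√2 ≈ -14.345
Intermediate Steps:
K(n) = 9/(-9 - n) (K(n) = 9/(-8 + (-1 - n)) = 9/(-9 - n))
u(A) = 1/(-9/8 + A) (u(A) = 1/(A - 9/(9 - 1)) = 1/(A - 9/8) = 1/(-9/8 + A))
T = -2 (T = -2*1 = -2)
(√(42 + h(2, 8)) + u(11))*T = (√(42 + 8) + 8/(-9 + 8*11))*(-2) = (√50 + 8/(-9 + 88))*(-2) = (5*√2 + 8/79)*(-2) = (8/79 + 5*√2)*(-2) = -16/79 - 10*√2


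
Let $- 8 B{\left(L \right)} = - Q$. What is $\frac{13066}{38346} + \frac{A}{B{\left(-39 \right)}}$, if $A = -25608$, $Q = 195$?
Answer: $- \frac{1308861179}{1246245} \approx -1050.2$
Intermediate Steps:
$B{\left(L \right)} = \frac{195}{8}$ ($B{\left(L \right)} = - \frac{\left(-1\right) 195}{8} = \left(- \frac{1}{8}\right) \left(-195\right) = \frac{195}{8}$)
$\frac{13066}{38346} + \frac{A}{B{\left(-39 \right)}} = \frac{13066}{38346} - \frac{25608}{\frac{195}{8}} = 13066 \cdot \frac{1}{38346} - \frac{68288}{65} = \frac{6533}{19173} - \frac{68288}{65} = - \frac{1308861179}{1246245}$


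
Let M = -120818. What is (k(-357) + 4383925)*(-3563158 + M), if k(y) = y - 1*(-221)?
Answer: -16149773465064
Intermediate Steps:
k(y) = 221 + y (k(y) = y + 221 = 221 + y)
(k(-357) + 4383925)*(-3563158 + M) = ((221 - 357) + 4383925)*(-3563158 - 120818) = (-136 + 4383925)*(-3683976) = 4383789*(-3683976) = -16149773465064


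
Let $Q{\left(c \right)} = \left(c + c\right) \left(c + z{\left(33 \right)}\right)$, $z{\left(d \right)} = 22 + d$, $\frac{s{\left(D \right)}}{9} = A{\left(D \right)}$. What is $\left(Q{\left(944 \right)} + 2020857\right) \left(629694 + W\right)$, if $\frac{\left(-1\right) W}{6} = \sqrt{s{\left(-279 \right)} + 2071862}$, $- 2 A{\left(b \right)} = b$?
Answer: $2460194937486 - 11720907 \sqrt{8292470} \approx 2.4264 \cdot 10^{12}$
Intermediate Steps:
$A{\left(b \right)} = - \frac{b}{2}$
$s{\left(D \right)} = - \frac{9 D}{2}$ ($s{\left(D \right)} = 9 \left(- \frac{D}{2}\right) = - \frac{9 D}{2}$)
$W = - 3 \sqrt{8292470}$ ($W = - 6 \sqrt{\left(- \frac{9}{2}\right) \left(-279\right) + 2071862} = - 6 \sqrt{\frac{2511}{2} + 2071862} = - 6 \sqrt{\frac{4146235}{2}} = - 6 \frac{\sqrt{8292470}}{2} = - 3 \sqrt{8292470} \approx -8639.0$)
$Q{\left(c \right)} = 2 c \left(55 + c\right)$ ($Q{\left(c \right)} = \left(c + c\right) \left(c + \left(22 + 33\right)\right) = 2 c \left(c + 55\right) = 2 c \left(55 + c\right)$)
$\left(Q{\left(944 \right)} + 2020857\right) \left(629694 + W\right) = \left(2 \cdot 944 \left(55 + 944\right) + 2020857\right) \left(629694 - 3 \sqrt{8292470}\right) = \left(2 \cdot 944 \cdot 999 + 2020857\right) \left(629694 - 3 \sqrt{8292470}\right) = \left(1886112 + 2020857\right) \left(629694 - 3 \sqrt{8292470}\right) = 3906969 \left(629694 - 3 \sqrt{8292470}\right) = 2460194937486 - 11720907 \sqrt{8292470}$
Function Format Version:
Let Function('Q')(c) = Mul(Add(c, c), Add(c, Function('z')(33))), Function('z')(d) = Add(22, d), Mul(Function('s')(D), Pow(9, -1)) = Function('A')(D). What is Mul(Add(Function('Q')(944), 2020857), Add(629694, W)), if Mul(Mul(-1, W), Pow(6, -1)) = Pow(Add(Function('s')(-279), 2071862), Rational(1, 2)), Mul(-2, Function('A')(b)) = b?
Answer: Add(2460194937486, Mul(-11720907, Pow(8292470, Rational(1, 2)))) ≈ 2.4264e+12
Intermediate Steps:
Function('A')(b) = Mul(Rational(-1, 2), b)
Function('s')(D) = Mul(Rational(-9, 2), D) (Function('s')(D) = Mul(9, Mul(Rational(-1, 2), D)) = Mul(Rational(-9, 2), D))
W = Mul(-3, Pow(8292470, Rational(1, 2))) (W = Mul(-6, Pow(Add(Mul(Rational(-9, 2), -279), 2071862), Rational(1, 2))) = Mul(-6, Pow(Add(Rational(2511, 2), 2071862), Rational(1, 2))) = Mul(-6, Pow(Rational(4146235, 2), Rational(1, 2))) = Mul(-6, Mul(Rational(1, 2), Pow(8292470, Rational(1, 2)))) = Mul(-3, Pow(8292470, Rational(1, 2))) ≈ -8639.0)
Function('Q')(c) = Mul(2, c, Add(55, c)) (Function('Q')(c) = Mul(Add(c, c), Add(c, Add(22, 33))) = Mul(Mul(2, c), Add(c, 55)) = Mul(Mul(2, c), Add(55, c)) = Mul(2, c, Add(55, c)))
Mul(Add(Function('Q')(944), 2020857), Add(629694, W)) = Mul(Add(Mul(2, 944, Add(55, 944)), 2020857), Add(629694, Mul(-3, Pow(8292470, Rational(1, 2))))) = Mul(Add(Mul(2, 944, 999), 2020857), Add(629694, Mul(-3, Pow(8292470, Rational(1, 2))))) = Mul(Add(1886112, 2020857), Add(629694, Mul(-3, Pow(8292470, Rational(1, 2))))) = Mul(3906969, Add(629694, Mul(-3, Pow(8292470, Rational(1, 2))))) = Add(2460194937486, Mul(-11720907, Pow(8292470, Rational(1, 2))))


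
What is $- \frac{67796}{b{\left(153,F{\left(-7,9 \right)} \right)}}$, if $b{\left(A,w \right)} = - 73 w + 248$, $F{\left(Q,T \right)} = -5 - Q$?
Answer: $- \frac{1994}{3} \approx -664.67$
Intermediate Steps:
$b{\left(A,w \right)} = 248 - 73 w$
$- \frac{67796}{b{\left(153,F{\left(-7,9 \right)} \right)}} = - \frac{67796}{248 - 73 \left(-5 - -7\right)} = - \frac{67796}{248 - 73 \left(-5 + 7\right)} = - \frac{67796}{248 - 146} = - \frac{67796}{102} = \left(-67796\right) \frac{1}{102} = - \frac{1994}{3}$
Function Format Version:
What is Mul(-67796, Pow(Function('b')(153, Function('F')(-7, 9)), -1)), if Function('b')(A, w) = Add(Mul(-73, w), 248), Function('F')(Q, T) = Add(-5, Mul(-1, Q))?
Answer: Rational(-1994, 3) ≈ -664.67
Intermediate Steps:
Function('b')(A, w) = Add(248, Mul(-73, w))
Mul(-67796, Pow(Function('b')(153, Function('F')(-7, 9)), -1)) = Mul(-67796, Pow(Add(248, Mul(-73, Add(-5, Mul(-1, -7)))), -1)) = Mul(-67796, Pow(Add(248, Mul(-73, Add(-5, 7))), -1)) = Mul(-67796, Pow(Add(248, Mul(-73, 2)), -1)) = Mul(-67796, Pow(Add(248, -146), -1)) = Mul(-67796, Pow(102, -1)) = Mul(-67796, Rational(1, 102)) = Rational(-1994, 3)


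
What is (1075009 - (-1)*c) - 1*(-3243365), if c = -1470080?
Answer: 2848294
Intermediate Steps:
(1075009 - (-1)*c) - 1*(-3243365) = (1075009 - (-1)*(-1470080)) - 1*(-3243365) = (1075009 - 1*1470080) + 3243365 = (1075009 - 1470080) + 3243365 = -395071 + 3243365 = 2848294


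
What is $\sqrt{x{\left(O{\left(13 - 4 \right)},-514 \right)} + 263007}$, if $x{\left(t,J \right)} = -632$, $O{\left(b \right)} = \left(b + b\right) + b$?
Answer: $5 \sqrt{10495} \approx 512.23$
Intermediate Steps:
$O{\left(b \right)} = 3 b$ ($O{\left(b \right)} = 2 b + b = 3 b$)
$\sqrt{x{\left(O{\left(13 - 4 \right)},-514 \right)} + 263007} = \sqrt{-632 + 263007} = \sqrt{262375} = 5 \sqrt{10495}$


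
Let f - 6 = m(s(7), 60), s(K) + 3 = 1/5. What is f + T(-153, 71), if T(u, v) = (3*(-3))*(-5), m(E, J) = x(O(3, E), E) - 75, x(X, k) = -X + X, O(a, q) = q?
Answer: -24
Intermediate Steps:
x(X, k) = 0
s(K) = -14/5 (s(K) = -3 + 1/5 = -14/5)
m(E, J) = -75 (m(E, J) = 0 - 75 = -75)
T(u, v) = 45 (T(u, v) = -9*(-5) = 45)
f = -69 (f = 6 - 75 = -69)
f + T(-153, 71) = -69 + 45 = -24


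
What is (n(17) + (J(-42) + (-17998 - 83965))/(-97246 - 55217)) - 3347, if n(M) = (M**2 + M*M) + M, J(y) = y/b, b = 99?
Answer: -13842715015/5031279 ≈ -2751.3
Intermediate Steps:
J(y) = y/99
n(M) = M + 2*M**2 (n(M) = (M**2 + M**2) + M = 2*M**2 + M = M + 2*M**2)
(n(17) + (J(-42) + (-17998 - 83965))/(-97246 - 55217)) - 3347 = (17*(1 + 2*17) + ((1/99)*(-42) + (-17998 - 83965))/(-97246 - 55217)) - 3347 = (17*(1 + 34) + (-14/33 - 101963)/(-152463)) - 3347 = (17*35 - 3364793/33*(-1/152463)) - 3347 = (595 + 3364793/5031279) - 3347 = 2996975798/5031279 - 3347 = -13842715015/5031279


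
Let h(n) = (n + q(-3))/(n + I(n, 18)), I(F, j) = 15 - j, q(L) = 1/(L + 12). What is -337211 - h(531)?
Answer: -400607863/1188 ≈ -3.3721e+5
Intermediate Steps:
q(L) = 1/(12 + L)
h(n) = (⅑ + n)/(-3 + n) (h(n) = (n + 1/(12 - 3))/(n + (15 - 1*18)) = (n + 1/9)/(n + (15 - 18)) = (n + ⅑)/(n - 3) = (⅑ + n)/(-3 + n))
-337211 - h(531) = -337211 - (⅑ + 531)/(-3 + 531) = -337211 - 4780/(528*9) = -337211 - 1*1195/1188 = -337211 - 1195/1188 = -400607863/1188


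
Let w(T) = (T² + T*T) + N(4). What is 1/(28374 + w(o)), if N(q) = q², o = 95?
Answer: 1/46440 ≈ 2.1533e-5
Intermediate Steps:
w(T) = 16 + 2*T² (w(T) = (T² + T*T) + 4² = (T² + T²) + 16 = 2*T² + 16 = 16 + 2*T²)
1/(28374 + w(o)) = 1/(28374 + (16 + 2*95²)) = 1/(28374 + (16 + 2*9025)) = 1/(28374 + (16 + 18050)) = 1/(28374 + 18066) = 1/46440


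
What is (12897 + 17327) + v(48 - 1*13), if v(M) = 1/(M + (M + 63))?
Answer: 4019793/133 ≈ 30224.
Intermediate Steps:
v(M) = 1/(63 + 2*M) (v(M) = 1/(M + (63 + M)) = 1/(63 + 2*M))
(12897 + 17327) + v(48 - 1*13) = (12897 + 17327) + 1/(63 + 2*(48 - 1*13)) = 30224 + 1/(63 + 2*(48 - 13)) = 30224 + 1/(63 + 2*35) = 30224 + 1/(63 + 70) = 30224 + 1/133 = 4019793/133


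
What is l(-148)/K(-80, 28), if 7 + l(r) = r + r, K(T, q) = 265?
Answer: -303/265 ≈ -1.1434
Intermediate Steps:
l(r) = -7 + 2*r (l(r) = -7 + (r + r) = -7 + 2*r)
l(-148)/K(-80, 28) = (-7 + 2*(-148))/265 = (-7 - 296)*(1/265) = -303*1/265 = -303/265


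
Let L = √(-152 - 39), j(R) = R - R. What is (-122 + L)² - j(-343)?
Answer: (122 - I*√191)² ≈ 14693.0 - 3372.1*I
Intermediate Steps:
j(R) = 0
L = I*√191 (L = √(-191) = I*√191 ≈ 13.82*I)
(-122 + L)² - j(-343) = (-122 + I*√191)² - 1*0 = (-122 + I*√191)² + 0 = (-122 + I*√191)²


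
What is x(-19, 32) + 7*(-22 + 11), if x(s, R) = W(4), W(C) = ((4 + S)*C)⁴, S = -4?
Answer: -77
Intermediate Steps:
W(C) = 0 (W(C) = ((4 - 4)*C)⁴ = (0*C)⁴ = 0⁴ = 0)
x(s, R) = 0
x(-19, 32) + 7*(-22 + 11) = 0 + 7*(-22 + 11) = 0 + 7*(-11) = 0 - 77 = -77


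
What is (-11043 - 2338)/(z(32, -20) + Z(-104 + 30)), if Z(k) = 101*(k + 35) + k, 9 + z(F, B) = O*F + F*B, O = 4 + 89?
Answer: 13381/1686 ≈ 7.9365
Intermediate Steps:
O = 93
z(F, B) = -9 + 93*F + B*F (z(F, B) = -9 + (93*F + F*B) = -9 + (93*F + B*F) = -9 + 93*F + B*F)
Z(k) = 3535 + 102*k (Z(k) = 101*(35 + k) + k = (3535 + 101*k) + k = 3535 + 102*k)
(-11043 - 2338)/(z(32, -20) + Z(-104 + 30)) = (-11043 - 2338)/((-9 + 93*32 - 20*32) + (3535 + 102*(-104 + 30))) = -13381/((-9 + 2976 - 640) + (3535 + 102*(-74))) = -13381/(2327 + (3535 - 7548)) = -13381/(2327 - 4013) = -13381/(-1686) = -13381*(-1/1686) = 13381/1686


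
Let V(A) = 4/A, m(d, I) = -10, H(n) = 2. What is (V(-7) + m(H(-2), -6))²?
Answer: 5476/49 ≈ 111.76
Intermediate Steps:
(V(-7) + m(H(-2), -6))² = (4/(-7) - 10)² = (4*(-⅐) - 10)² = (-4/7 - 10)² = (-74/7)² = 5476/49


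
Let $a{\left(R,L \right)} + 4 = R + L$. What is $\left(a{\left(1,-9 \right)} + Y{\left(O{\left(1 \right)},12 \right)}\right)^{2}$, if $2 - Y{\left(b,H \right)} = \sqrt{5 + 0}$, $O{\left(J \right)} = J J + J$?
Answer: $\left(10 + \sqrt{5}\right)^{2} \approx 149.72$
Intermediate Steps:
$a{\left(R,L \right)} = -4 + L + R$ ($a{\left(R,L \right)} = -4 + \left(R + L\right) = -4 + \left(L + R\right) = -4 + L + R$)
$O{\left(J \right)} = J + J^{2}$ ($O{\left(J \right)} = J^{2} + J = J + J^{2}$)
$Y{\left(b,H \right)} = 2 - \sqrt{5}$ ($Y{\left(b,H \right)} = 2 - \sqrt{5 + 0} = 2 - \sqrt{5}$)
$\left(a{\left(1,-9 \right)} + Y{\left(O{\left(1 \right)},12 \right)}\right)^{2} = \left(\left(-4 - 9 + 1\right) + \left(2 - \sqrt{5}\right)\right)^{2} = \left(-12 + \left(2 - \sqrt{5}\right)\right)^{2} = \left(-10 - \sqrt{5}\right)^{2}$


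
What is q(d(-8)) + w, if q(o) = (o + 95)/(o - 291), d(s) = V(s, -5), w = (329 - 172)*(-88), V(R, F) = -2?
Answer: -4048181/293 ≈ -13816.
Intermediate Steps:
w = -13816 (w = 157*(-88) = -13816)
d(s) = -2
q(o) = (95 + o)/(-291 + o)
q(d(-8)) + w = (95 - 2)/(-291 - 2) - 13816 = 93/(-293) - 13816 = -1/293*93 - 13816 = -93/293 - 13816 = -4048181/293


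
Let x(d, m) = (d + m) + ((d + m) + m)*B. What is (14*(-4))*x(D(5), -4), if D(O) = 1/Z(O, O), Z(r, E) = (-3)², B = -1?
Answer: -224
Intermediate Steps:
Z(r, E) = 9
D(O) = ⅑ (D(O) = 1/9 = ⅑)
x(d, m) = -m (x(d, m) = (d + m) + ((d + m) + m)*(-1) = (d + m) + (d + 2*m)*(-1) = (d + m) + (-d - 2*m) = -m)
(14*(-4))*x(D(5), -4) = (14*(-4))*(-1*(-4)) = -56*4 = -224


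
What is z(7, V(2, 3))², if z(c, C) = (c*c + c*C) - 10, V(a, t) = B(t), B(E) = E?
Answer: 3600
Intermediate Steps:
V(a, t) = t
z(c, C) = -10 + c² + C*c (z(c, C) = (c² + C*c) - 10 = -10 + c² + C*c)
z(7, V(2, 3))² = (-10 + 7² + 3*7)² = (-10 + 49 + 21)² = 60² = 3600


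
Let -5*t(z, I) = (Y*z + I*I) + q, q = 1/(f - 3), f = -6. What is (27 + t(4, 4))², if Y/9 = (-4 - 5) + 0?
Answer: 15904144/2025 ≈ 7853.9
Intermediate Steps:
q = -⅑ (q = 1/(-6 - 3) = 1/(-9) = -⅑ ≈ -0.11111)
Y = -81 (Y = 9*((-4 - 5) + 0) = 9*(-9 + 0) = 9*(-9) = -81)
t(z, I) = 1/45 - I²/5 + 81*z/5 (t(z, I) = -((-81*z + I*I) - ⅑)/5 = -((-81*z + I²) - ⅑)/5 = -((I² - 81*z) - ⅑)/5 = -(-⅑ + I² - 81*z)/5 = 1/45 - I²/5 + 81*z/5)
(27 + t(4, 4))² = (27 + (1/45 - ⅕*4² + (81/5)*4))² = (27 + (1/45 - ⅕*16 + 324/5))² = (27 + (1/45 - 16/5 + 324/5))² = (27 + 2773/45)² = (3988/45)² = 15904144/2025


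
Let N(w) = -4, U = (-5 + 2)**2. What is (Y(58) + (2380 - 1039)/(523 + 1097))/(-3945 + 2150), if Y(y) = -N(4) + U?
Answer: -2489/323100 ≈ -0.0077035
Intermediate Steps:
U = 9 (U = (-3)**2 = 9)
Y(y) = 13 (Y(y) = -1*(-4) + 9 = 4 + 9 = 13)
(Y(58) + (2380 - 1039)/(523 + 1097))/(-3945 + 2150) = (13 + (2380 - 1039)/(523 + 1097))/(-3945 + 2150) = (13 + 1341/1620)/(-1795) = (13 + 1341*(1/1620))*(-1/1795) = (13 + 149/180)*(-1/1795) = (2489/180)*(-1/1795) = -2489/323100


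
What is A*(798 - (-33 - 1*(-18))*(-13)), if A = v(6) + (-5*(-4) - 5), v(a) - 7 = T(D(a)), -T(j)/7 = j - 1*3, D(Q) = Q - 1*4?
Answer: 17487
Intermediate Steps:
D(Q) = -4 + Q (D(Q) = Q - 4 = -4 + Q)
T(j) = 21 - 7*j (T(j) = -7*(j - 1*3) = -7*(j - 3) = -7*(-3 + j) = 21 - 7*j)
v(a) = 56 - 7*a (v(a) = 7 + (21 - 7*(-4 + a)) = 7 + (21 + (28 - 7*a)) = 7 + (49 - 7*a) = 56 - 7*a)
A = 29 (A = (56 - 7*6) + (-5*(-4) - 5) = (56 - 42) + (20 - 5) = 14 + 15 = 29)
A*(798 - (-33 - 1*(-18))*(-13)) = 29*(798 - (-33 - 1*(-18))*(-13)) = 29*(798 - (-33 + 18)*(-13)) = 29*(798 - (-15)*(-13)) = 29*(798 - 1*195) = 29*(798 - 195) = 29*603 = 17487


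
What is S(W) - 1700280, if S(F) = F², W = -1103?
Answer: -483671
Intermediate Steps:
S(W) - 1700280 = (-1103)² - 1700280 = 1216609 - 1700280 = -483671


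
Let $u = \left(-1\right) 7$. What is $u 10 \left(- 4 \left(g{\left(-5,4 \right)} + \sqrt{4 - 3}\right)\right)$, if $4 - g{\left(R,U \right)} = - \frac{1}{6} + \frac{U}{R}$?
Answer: $\frac{5012}{3} \approx 1670.7$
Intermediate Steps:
$u = -7$
$g{\left(R,U \right)} = \frac{25}{6} - \frac{U}{R}$ ($g{\left(R,U \right)} = 4 - \left(- \frac{1}{6} + \frac{U}{R}\right) = 4 + \left(\frac{1}{6} - \frac{U}{R}\right) = \frac{25}{6} - \frac{U}{R}$)
$u 10 \left(- 4 \left(g{\left(-5,4 \right)} + \sqrt{4 - 3}\right)\right) = \left(-7\right) 10 \left(- 4 \left(\left(\frac{25}{6} - \frac{4}{-5}\right) + \sqrt{4 - 3}\right)\right) = - 70 \left(- 4 \left(\left(\frac{25}{6} - 4 \left(- \frac{1}{5}\right)\right) + \sqrt{1}\right)\right) = - 70 \left(- 4 \left(\left(\frac{25}{6} + \frac{4}{5}\right) + 1\right)\right) = - 70 \left(- 4 \left(\frac{149}{30} + 1\right)\right) = - 70 \left(\left(-4\right) \frac{179}{30}\right) = \left(-70\right) \left(- \frac{358}{15}\right) = \frac{5012}{3}$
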